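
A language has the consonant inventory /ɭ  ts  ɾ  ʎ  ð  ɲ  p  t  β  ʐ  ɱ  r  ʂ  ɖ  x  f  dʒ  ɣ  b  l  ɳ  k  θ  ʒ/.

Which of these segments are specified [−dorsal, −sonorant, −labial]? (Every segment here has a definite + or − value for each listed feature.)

ts, ð, t, ʐ, ʂ, ɖ, dʒ, θ, ʒ

Eliminate segments failing any feature: /ɭ, ɾ, ɱ, r, l, ɳ/ are [+sonorant]; /ʎ, ɲ, x, ɣ, k/ are [+dorsal]; /p, β, f, b/ are [+labial]. The remaining /ts, ð, t, ʐ, ʂ, ɖ, dʒ, θ, ʒ/ satisfy [−dorsal], [−sonorant], [−labial].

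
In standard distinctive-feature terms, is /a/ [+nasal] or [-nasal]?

[-nasal]

As the low unrounded vowel, /a/ is [-nasal].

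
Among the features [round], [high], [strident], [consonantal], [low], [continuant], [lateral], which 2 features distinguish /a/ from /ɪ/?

The two segments share [−round], [−strident], [−consonantal], [+continuant], [−lateral]. The only features from the list on which they differ: /a/ is [−high] while /ɪ/ is [+high]; /a/ is [+low] while /ɪ/ is [−low].

[high], [low]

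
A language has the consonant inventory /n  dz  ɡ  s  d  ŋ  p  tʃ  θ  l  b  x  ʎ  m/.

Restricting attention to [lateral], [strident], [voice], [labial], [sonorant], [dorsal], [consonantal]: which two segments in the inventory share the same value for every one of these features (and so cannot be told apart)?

On the given features, /tʃ/ and /s/ have an identical profile: [−lateral], [+strident], [−voice], [−labial], [−sonorant], [−dorsal], [+consonantal]. No other two segments in the inventory coincide on all 7 features. (They do differ in [continuant], [anterior] and [distributed], which are not among the given features.)

tʃ, s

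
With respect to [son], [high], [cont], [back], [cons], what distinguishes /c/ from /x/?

The two segments share [-sonorant], [+high], [+consonantal]. The only features from the list on which they differ: /c/ is [-continuant] while /x/ is [+continuant]; /c/ is [-back] while /x/ is [+back].

[continuant], [back]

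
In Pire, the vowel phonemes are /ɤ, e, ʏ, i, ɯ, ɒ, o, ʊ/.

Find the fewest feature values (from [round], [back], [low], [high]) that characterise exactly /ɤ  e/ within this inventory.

[−high, −round]

Every target segment is [−high], [−round]; each remaining inventory member fails at least one of these. Each conjunct is needed — [−round] alone would also admit /i, ɯ/; [−high] alone would also admit /ɒ, o/ — and no other single listed feature has exactly this extension, so two is the minimum.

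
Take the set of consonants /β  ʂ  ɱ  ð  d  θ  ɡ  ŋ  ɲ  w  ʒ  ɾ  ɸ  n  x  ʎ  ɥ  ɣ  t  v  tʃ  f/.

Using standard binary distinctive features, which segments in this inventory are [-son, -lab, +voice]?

Eliminate segments failing any feature: /β, ɸ, v, f/ are [+labial]; /ʂ, θ, x, t, tʃ/ are [-voice]; /ɱ, ŋ, ɲ, w, ɾ, n, ʎ, ɥ/ are [+sonorant]. The remaining /ð, d, ɡ, ʒ, ɣ/ satisfy [-sonorant], [-labial], [+voice].

ð, d, ɡ, ʒ, ɣ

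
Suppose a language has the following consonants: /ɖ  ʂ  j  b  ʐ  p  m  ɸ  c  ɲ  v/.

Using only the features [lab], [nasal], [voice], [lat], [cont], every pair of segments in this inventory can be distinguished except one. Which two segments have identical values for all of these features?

Both /ʐ/ and /j/ are [−labial], [−nasal], [+voice], [−lateral], [+continuant]. Since the list omits [sonorant], [strident] and [dorsal] — which do distinguish the voiced retroflex fricative from the palatal glide — this pair collapses; all other pairs remain distinct.

ʐ, j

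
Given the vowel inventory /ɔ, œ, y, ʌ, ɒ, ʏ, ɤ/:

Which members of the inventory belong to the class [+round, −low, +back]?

Eliminate segments failing any feature: /œ, y, ʏ/ are [−back]; /ʌ, ɤ/ are [−round]; /ɒ/ is [+low]. The remaining /ɔ/ satisfy [+round], [−low], [+back].

ɔ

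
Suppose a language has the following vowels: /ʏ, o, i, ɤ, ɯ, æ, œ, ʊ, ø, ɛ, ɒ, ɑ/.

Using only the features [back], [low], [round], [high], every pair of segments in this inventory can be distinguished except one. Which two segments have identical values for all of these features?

/ø/ (mid front rounded tense vowel) and /œ/ (mid front rounded lax vowel) are both [−back], [−low], [+round], [−high], so none of the listed features separates them. (They do differ in [tense], which is not among the given features.) Every other pair in the inventory differs on at least one listed feature.

ø, œ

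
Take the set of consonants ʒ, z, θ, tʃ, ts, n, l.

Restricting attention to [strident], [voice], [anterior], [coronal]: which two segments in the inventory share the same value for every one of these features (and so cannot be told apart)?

n, l

/n/ (alveolar nasal) and /l/ (alveolar lateral approximant) are both [-strident], [+voice], [+anterior], [+coronal], so none of the listed features separates them. (They do differ in [nasal] and [lateral], which are not among the given features.) Every other pair in the inventory differs on at least one listed feature.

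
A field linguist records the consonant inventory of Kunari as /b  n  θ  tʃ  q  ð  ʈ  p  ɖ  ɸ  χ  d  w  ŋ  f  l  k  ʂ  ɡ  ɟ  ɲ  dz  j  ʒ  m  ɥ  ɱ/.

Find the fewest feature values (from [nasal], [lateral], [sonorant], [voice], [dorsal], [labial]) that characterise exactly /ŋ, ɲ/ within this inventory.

Every target segment is [+nasal], [+dorsal]; each remaining inventory member fails at least one of these. Each conjunct is needed — [+dorsal] alone would also admit /q, χ, w, k, …/; [+nasal] alone would also admit /n, m, ɱ/ — and no other single listed feature has exactly this extension, so two is the minimum.

[+nasal, +dorsal]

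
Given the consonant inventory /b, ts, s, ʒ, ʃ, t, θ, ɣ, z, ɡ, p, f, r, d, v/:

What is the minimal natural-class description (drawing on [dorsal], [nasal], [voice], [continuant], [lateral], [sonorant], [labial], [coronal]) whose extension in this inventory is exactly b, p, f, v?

[+labial]

The target set is precisely the extension of [+labial] in this inventory.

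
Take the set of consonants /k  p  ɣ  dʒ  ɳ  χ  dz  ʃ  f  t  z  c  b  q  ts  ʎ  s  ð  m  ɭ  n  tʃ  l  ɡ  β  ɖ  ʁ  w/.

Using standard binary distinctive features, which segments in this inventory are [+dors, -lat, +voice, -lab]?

ɣ, ɡ, ʁ

The [+dorsal] segments are /k, ɣ, χ, c, q, ʎ, ɡ, ʁ, w/.
Within that set, [-lateral] gives /k, ɣ, χ, c, q, ɡ, ʁ, w/.
Among these, [+voice] gives /ɣ, ɡ, ʁ, w/.
Then [-labial] leaves /ɣ, ɡ, ʁ/.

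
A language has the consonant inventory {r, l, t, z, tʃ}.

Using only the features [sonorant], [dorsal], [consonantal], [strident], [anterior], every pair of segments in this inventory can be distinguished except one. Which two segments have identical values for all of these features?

l, r

/l/ (alveolar lateral approximant) and /r/ (alveolar trill) are both [+sonorant], [-dorsal], [+consonantal], [-strident], [+anterior], so none of the listed features separates them. (They do differ in [lateral], which is not among the given features.) Every other pair in the inventory differs on at least one listed feature.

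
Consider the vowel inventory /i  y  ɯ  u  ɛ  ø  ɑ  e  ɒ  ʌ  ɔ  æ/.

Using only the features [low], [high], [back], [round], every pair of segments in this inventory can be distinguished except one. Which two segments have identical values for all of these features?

ɛ, e

Both /ɛ/ and /e/ are [-low], [-high], [-back], [-round]. Since the list omits [tense] — which does distinguish the mid front unrounded lax vowel from the mid front unrounded tense vowel — this pair collapses; all other pairs remain distinct.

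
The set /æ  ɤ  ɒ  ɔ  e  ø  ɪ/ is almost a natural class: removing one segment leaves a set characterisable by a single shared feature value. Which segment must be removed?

ɪ

The remaining segments after removing /ɪ/ share [-high]; /ɪ/ (high front unrounded lax vowel) is [+high]. For every other candidate removal, the leftover set fails to share any single feature value that the removed segment lacks.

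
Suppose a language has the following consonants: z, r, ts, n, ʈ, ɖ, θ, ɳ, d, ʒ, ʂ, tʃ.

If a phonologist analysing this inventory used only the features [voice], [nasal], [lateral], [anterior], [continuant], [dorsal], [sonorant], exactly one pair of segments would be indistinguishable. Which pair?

/tʃ/ (voiceless postalveolar affricate) and /ʈ/ (voiceless retroflex stop) are both [−voice], [−nasal], [−lateral], [−anterior], [−continuant], [−dorsal], [−sonorant], so none of the listed features separates them. (They do differ in [strident], [delayed release] and [distributed], which are not among the given features.) Every other pair in the inventory differs on at least one listed feature.

tʃ, ʈ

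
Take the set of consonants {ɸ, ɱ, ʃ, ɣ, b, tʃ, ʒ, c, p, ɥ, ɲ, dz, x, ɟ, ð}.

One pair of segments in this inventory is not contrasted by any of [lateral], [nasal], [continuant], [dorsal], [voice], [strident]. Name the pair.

Both /ɣ/ and /ɥ/ are [−lateral], [−nasal], [+continuant], [+dorsal], [+voice], [−strident]. Since the list omits [sonorant], [labial], [round] and [back] — which do distinguish the voiced velar fricative from the labial-palatal glide — this pair collapses; all other pairs remain distinct.

ɣ, ɥ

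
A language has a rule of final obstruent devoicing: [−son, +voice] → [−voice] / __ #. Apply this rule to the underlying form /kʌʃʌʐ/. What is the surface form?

The only segment in the rule's environment that also matches [−son, +voice] is /ʐ/. Applying [−voice] turns the voiced retroflex fricative into /ʂ/ (voiceless retroflex fricative), giving [kʌʃʌʂ].

[kʌʃʌʂ]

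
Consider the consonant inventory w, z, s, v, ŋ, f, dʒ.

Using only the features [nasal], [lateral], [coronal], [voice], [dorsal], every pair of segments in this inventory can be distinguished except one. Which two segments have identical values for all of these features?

z, dʒ

On the given features, /z/ and /dʒ/ have an identical profile: [−nasal], [−lateral], [+coronal], [+voice], [−dorsal]. No other two segments in the inventory coincide on all 5 features. (They do differ in [continuant], [anterior] and [distributed], which are not among the given features.)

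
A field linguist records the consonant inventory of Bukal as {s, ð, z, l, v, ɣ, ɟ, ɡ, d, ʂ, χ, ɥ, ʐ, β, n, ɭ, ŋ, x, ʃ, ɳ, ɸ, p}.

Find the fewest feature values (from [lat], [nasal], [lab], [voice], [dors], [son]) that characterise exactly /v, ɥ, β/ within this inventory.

[+voice, +lab]

/v, ɥ, β/ are all [+voice], [+labial], and no other segment in the inventory matches both values. Dropping any one of them over-generates: [+labial] alone would also admit /ɸ, p/; [+voice] alone would also admit /ð, z, l, ɣ, …/. No other single listed feature picks out exactly this set either, so fewer than two features will not do.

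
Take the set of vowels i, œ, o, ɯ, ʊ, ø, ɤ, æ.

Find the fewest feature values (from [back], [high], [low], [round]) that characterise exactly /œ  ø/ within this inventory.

[-back, +round]

Every target segment is [-back], [+round]; each remaining inventory member fails at least one of these. Each conjunct is needed — [+round] alone would also admit /o, ʊ/; [-back] alone would also admit /i, æ/ — and no other single listed feature has exactly this extension, so two is the minimum.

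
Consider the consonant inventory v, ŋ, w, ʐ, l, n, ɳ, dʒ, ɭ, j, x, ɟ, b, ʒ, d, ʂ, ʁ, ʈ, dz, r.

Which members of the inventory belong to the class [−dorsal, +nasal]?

n, ɳ

Checking each segment against [−dorsal], [+nasal]: /n/ (alveolar nasal), /ɳ/ (retroflex nasal) satisfy every feature; every other segment in the inventory fails at least one.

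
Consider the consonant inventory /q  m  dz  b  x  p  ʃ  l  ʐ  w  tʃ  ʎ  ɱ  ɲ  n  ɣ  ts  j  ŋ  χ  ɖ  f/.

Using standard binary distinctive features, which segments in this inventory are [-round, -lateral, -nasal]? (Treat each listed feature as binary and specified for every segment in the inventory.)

q, dz, b, x, p, ʃ, ʐ, tʃ, ɣ, ts, j, χ, ɖ, f

The [-round] segments are /q, m, dz, b, x, p, ʃ, l, ʐ, tʃ, ʎ, ɱ, ɲ, n, ɣ, ts, j, ŋ, χ, ɖ, f/.
Among these, [-lateral] gives /q, m, dz, b, x, p, ʃ, ʐ, tʃ, ɱ, ɲ, n, ɣ, ts, j, ŋ, χ, ɖ, f/.
Intersecting with [-nasal] leaves /q, dz, b, x, p, ʃ, ʐ, tʃ, ɣ, ts, j, χ, ɖ, f/.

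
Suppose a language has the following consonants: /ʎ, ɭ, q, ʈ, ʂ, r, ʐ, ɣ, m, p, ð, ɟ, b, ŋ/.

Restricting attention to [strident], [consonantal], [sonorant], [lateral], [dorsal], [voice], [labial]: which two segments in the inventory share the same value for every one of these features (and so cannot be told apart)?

ɟ, ɣ

/ɟ/ (voiced palatal stop) and /ɣ/ (voiced velar fricative) are both [-strident], [+consonantal], [-sonorant], [-lateral], [+dorsal], [+voice], [-labial], so none of the listed features separates them. (They do differ in [continuant] and [back], which are not among the given features.) Every other pair in the inventory differs on at least one listed feature.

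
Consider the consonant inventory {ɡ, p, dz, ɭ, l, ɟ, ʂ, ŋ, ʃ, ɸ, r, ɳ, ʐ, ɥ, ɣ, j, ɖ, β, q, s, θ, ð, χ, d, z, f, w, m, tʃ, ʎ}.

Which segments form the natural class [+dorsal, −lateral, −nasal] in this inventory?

First, the [+dorsal] segments are /ɡ, ɟ, ŋ, ɥ, ɣ, j, q, χ, w, ʎ/.
Among these, [−lateral] gives /ɡ, ɟ, ŋ, ɥ, ɣ, j, q, χ, w/.
Within that set, [−nasal] leaves /ɡ, ɟ, ɥ, ɣ, j, q, χ, w/.

ɡ, ɟ, ɥ, ɣ, j, q, χ, w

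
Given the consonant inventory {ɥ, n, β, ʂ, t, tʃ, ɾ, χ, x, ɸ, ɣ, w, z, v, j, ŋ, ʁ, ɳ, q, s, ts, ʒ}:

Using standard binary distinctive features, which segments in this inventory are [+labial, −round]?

β, ɸ, v

First, the [+labial] segments are /ɥ, β, ɸ, w, v/.
Intersecting with [−round] leaves /β, ɸ, v/.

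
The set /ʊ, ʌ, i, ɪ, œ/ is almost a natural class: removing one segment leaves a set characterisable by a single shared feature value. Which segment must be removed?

i

/ʊ, œ, ɪ, ʌ/ are all [−tense], but /i/ (high front unrounded tense vowel) is [+tense]. No other single segment can be removed to leave a set sharing one feature value that the removed segment lacks, so /i/ is the odd one out.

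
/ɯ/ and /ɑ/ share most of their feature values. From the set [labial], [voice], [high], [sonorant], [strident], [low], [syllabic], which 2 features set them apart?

[high], [low]

/ɯ/ is the high back unrounded vowel and /ɑ/ is the low back unrounded vowel. Both are [−labial], [+voice], [+sonorant], [−strident], [+syllabic]. /ɯ/ is [+high] while /ɑ/ is [−high]; /ɯ/ is [−low] while /ɑ/ is [+low], so the distinguishing features are [high], [low].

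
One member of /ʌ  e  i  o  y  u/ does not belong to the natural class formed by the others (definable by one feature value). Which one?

ʌ

/e, o, u, i, y/ are all [+tense], but /ʌ/ (mid back unrounded lax vowel) is [-tense]. No other single segment can be removed to leave a set sharing one feature value that the removed segment lacks, so /ʌ/ is the odd one out.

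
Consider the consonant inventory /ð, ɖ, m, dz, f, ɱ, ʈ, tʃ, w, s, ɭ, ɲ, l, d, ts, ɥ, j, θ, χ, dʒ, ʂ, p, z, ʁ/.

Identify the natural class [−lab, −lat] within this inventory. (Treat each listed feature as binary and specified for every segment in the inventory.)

ð, ɖ, dz, ʈ, tʃ, s, ɲ, d, ts, j, θ, χ, dʒ, ʂ, z, ʁ

First, the [−labial] segments are /ð, ɖ, dz, ʈ, tʃ, s, ɭ, ɲ, l, d, ts, j, θ, χ, dʒ, ʂ, z, ʁ/.
Of those, [−lateral] leaves /ð, ɖ, dz, ʈ, tʃ, s, ɲ, d, ts, j, θ, χ, dʒ, ʂ, z, ʁ/.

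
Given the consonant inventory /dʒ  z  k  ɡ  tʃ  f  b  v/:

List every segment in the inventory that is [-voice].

k, tʃ, f

The feature [voice] marks segments produced with vocal-fold vibration. In this inventory /k, tʃ, f/ lack that property, so they are [-voice]; /dʒ, z, ɡ, b, v/ are [+voice].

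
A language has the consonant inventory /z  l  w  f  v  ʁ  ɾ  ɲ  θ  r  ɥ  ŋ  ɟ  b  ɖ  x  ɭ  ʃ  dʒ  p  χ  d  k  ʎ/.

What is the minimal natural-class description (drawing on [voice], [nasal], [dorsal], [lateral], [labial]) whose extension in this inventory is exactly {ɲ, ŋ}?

The target set is precisely the extension of [+nasal] in this inventory.

[+nasal]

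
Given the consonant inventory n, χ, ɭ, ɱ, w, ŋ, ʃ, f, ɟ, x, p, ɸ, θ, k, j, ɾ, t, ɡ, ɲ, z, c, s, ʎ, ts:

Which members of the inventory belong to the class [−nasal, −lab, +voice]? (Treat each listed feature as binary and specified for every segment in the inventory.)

Eliminate segments failing any feature: /n, ɱ, ŋ, ɲ/ are [+nasal]; /χ, ʃ, x, θ, k, t, c, s, ts/ are [−voice]; /w, f, p, ɸ/ are [+labial]. The remaining /ɭ, ɟ, j, ɾ, ɡ, z, ʎ/ satisfy [−nasal], [−labial], [+voice].

ɭ, ɟ, j, ɾ, ɡ, z, ʎ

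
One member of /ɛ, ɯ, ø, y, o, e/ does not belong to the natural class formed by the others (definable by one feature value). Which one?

ɛ

[tense] groups all but one: /e, o, ø, ɯ, y/ share [+tense] while /ɛ/ (mid front unrounded lax vowel) alone is [−tense]. Removing any other segment would not leave a single-feature class that excludes it.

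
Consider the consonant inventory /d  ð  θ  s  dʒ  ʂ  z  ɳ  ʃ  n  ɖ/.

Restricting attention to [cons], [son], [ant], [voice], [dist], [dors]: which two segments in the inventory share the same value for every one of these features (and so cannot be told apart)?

z, d

/z/ (voiced alveolar fricative) and /d/ (voiced alveolar stop) are both [+consonantal], [-sonorant], [+anterior], [+voice], [-distributed], [-dorsal], so none of the listed features separates them. (They do differ in [continuant] and [strident], which are not among the given features.) Every other pair in the inventory differs on at least one listed feature.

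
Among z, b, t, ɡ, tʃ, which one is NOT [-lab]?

b

Every segment except /b/ is [-labial]. /b/ (voiced bilabial stop) is [+labial], so it is the exception.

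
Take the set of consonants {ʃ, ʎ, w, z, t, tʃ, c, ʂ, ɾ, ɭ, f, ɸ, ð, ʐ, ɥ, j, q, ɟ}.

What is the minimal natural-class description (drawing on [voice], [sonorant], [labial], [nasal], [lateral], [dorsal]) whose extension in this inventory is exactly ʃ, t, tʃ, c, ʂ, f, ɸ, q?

The target set is precisely the extension of [−voice] in this inventory.

[−voice]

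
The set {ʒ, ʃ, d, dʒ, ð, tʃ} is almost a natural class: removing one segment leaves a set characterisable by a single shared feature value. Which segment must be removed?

d

[distributed] groups all but one: /ð, ʃ, tʃ, dʒ, ʒ/ share [+distributed] while /d/ (voiced alveolar stop) alone is [−distributed]. Removing any other segment would not leave a single-feature class that excludes it.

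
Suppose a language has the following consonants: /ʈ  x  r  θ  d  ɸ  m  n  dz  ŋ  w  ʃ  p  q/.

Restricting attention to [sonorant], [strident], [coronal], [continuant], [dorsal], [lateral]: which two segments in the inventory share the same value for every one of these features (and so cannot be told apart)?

d, ʈ

Both /d/ and /ʈ/ are [-sonorant], [-strident], [+coronal], [-continuant], [-dorsal], [-lateral]. Since the list omits [voice] and [anterior] — which do distinguish the voiced alveolar stop from the voiceless retroflex stop — this pair collapses; all other pairs remain distinct.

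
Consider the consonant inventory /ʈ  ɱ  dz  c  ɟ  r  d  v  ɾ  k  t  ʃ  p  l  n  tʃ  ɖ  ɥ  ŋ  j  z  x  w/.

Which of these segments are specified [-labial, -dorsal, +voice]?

Among the inventory, the [-labial] segments are /ʈ, dz, c, ɟ, r, d, ɾ, k, t, ʃ, l, n, tʃ, ɖ, ŋ, j, z, x/.
Of those, [-dorsal] gives /ʈ, dz, r, d, ɾ, t, ʃ, l, n, tʃ, ɖ, z/.
Intersecting with [+voice] leaves /dz, r, d, ɾ, l, n, ɖ, z/.

dz, r, d, ɾ, l, n, ɖ, z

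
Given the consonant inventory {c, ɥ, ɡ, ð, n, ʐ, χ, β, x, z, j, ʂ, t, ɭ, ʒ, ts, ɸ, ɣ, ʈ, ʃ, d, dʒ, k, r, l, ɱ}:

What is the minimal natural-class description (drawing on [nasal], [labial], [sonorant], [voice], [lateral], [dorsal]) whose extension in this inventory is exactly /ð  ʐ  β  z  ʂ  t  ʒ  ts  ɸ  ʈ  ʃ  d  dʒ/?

[−sonorant, −dorsal]

The class [−sonorant], [−dorsal] has exactly /ð, ʐ, β, z, ʂ, t, ʒ, ts, ɸ, ʈ, ʃ, d, dʒ/ as its extension in this inventory. No smaller conjunction from the listed features achieves this: [−dorsal] alone would also admit /n, ɭ, r, l, …/; [−sonorant] alone would also admit /c, ɡ, χ, x, …/; and checking the remaining single features turns up none with this extension.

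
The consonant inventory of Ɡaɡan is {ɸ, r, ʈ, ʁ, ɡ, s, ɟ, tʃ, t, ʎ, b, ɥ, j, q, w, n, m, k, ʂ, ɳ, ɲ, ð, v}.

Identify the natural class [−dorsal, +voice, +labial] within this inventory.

b, m, v

Checking each segment against [−dorsal], [+voice], [+labial]: /b/ (voiced bilabial stop), /m/ (bilabial nasal), /v/ (voiced labiodental fricative) satisfy every feature; every other segment in the inventory fails at least one.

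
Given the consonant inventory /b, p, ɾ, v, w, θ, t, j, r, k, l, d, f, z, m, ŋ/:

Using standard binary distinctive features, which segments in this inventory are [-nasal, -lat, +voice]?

Checking each segment against [-nasal], [-lateral], [+voice]: /b/ (voiced bilabial stop), /ɾ/ (alveolar tap), /v/ (voiced labiodental fricative), /w/ (labial-velar glide), /j/ (palatal glide), /r/ (alveolar trill), among others, satisfy every feature; every other segment in the inventory fails at least one.

b, ɾ, v, w, j, r, d, z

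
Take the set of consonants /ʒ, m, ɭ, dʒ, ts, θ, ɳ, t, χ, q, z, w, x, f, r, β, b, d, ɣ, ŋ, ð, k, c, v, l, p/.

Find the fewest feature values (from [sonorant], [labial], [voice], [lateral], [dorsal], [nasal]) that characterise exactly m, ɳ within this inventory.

[+nasal, -dorsal]

/m, ɳ/ are all [+nasal], [-dorsal], and no other segment in the inventory matches both values. Dropping any one of them over-generates: [-dorsal] alone would also admit /ʒ, ɭ, dʒ, ts, …/; [+nasal] alone would also admit /ŋ/. No other single listed feature picks out exactly this set either, so fewer than two features will not do.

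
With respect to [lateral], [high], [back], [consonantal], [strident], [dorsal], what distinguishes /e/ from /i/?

[high]

/e/ (mid front unrounded tense vowel) and /i/ (high front unrounded tense vowel) agree on [-lateral], [-back], [-consonantal], [-strident], [+dorsal]. They differ on [high] (/e/ [-], /i/ [+]).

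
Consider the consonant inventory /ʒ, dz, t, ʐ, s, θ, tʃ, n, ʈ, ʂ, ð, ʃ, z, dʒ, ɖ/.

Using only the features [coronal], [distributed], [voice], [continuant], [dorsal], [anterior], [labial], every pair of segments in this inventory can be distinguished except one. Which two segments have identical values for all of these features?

dz, n

Both /dz/ and /n/ are [+coronal], [−distributed], [+voice], [−continuant], [−dorsal], [+anterior], [−labial]. Since the list omits [sonorant], [nasal] and [strident] — which do distinguish the voiced alveolar affricate from the alveolar nasal — this pair collapses; all other pairs remain distinct.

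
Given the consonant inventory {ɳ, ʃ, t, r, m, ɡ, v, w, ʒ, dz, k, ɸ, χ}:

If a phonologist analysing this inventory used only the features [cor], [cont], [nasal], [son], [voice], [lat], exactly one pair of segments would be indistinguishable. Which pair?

ɸ, χ

Both /ɸ/ and /χ/ are [-coronal], [+continuant], [-nasal], [-sonorant], [-voice], [-lateral]. Since the list omits [labial] and [dorsal] — which do distinguish the voiceless bilabial fricative from the voiceless uvular fricative — this pair collapses; all other pairs remain distinct.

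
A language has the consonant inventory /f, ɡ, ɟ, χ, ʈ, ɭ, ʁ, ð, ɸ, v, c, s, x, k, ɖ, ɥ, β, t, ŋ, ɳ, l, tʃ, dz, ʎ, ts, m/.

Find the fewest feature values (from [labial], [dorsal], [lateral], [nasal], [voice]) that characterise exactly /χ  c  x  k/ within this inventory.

Every target segment is [−voice], [+dorsal]; each remaining inventory member fails at least one of these. Each conjunct is needed — [+dorsal] alone would also admit /ɡ, ɟ, ʁ, ɥ, …/; [−voice] alone would also admit /f, ʈ, ɸ, s, …/ — and no other single listed feature has exactly this extension, so two is the minimum.

[−voice, +dorsal]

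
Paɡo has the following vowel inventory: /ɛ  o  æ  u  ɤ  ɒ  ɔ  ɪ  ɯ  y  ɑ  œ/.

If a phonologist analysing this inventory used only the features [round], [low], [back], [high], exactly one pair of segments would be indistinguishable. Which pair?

Both /o/ and /ɔ/ are [+round], [-low], [+back], [-high]. Since the list omits [tense] — which does distinguish the mid back rounded tense vowel from the mid back rounded lax vowel — this pair collapses; all other pairs remain distinct.

o, ɔ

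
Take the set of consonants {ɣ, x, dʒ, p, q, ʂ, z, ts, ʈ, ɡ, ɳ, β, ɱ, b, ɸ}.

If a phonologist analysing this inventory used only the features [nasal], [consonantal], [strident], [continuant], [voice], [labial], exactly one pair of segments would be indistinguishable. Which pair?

ʈ, q

Both /ʈ/ and /q/ are [−nasal], [+consonantal], [−strident], [−continuant], [−voice], [−labial]. Since the list omits [coronal] and [dorsal] — which do distinguish the voiceless retroflex stop from the voiceless uvular stop — this pair collapses; all other pairs remain distinct.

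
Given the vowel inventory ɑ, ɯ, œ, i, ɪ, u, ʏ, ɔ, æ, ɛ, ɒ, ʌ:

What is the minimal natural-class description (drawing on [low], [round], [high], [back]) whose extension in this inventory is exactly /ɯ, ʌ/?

[−low, +back, −round]

The class [−low], [+back], [−round] has exactly /ɯ, ʌ/ as its extension in this inventory. No smaller conjunction from the listed features achieves this: [+back, −round] alone would also admit /ɑ/; [−low, −round] alone would also admit /i, ɪ, ɛ/; [−low, +back] alone would also admit /u, ɔ/; and checking the remaining two-feature bundles turns up none with this extension.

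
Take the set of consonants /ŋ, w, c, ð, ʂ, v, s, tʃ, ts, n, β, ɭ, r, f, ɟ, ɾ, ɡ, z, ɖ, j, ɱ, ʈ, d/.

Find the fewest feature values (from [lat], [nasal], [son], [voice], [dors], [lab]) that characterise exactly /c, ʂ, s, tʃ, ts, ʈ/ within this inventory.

Every target segment is [−voice], [−labial]; each remaining inventory member fails at least one of these. Each conjunct is needed — [−labial] alone would also admit /ŋ, ð, n, ɭ, …/; [−voice] alone would also admit /f/ — and no other single listed feature has exactly this extension, so two is the minimum.

[−voice, −lab]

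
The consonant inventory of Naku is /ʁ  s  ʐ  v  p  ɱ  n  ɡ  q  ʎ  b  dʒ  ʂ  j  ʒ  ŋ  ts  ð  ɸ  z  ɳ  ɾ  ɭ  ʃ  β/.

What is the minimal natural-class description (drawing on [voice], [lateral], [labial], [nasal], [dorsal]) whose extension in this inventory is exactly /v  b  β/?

/v, b, β/ are all [+voice], [−nasal], [+labial], and no other segment in the inventory matches all three values. Dropping any one of them over-generates: [−nasal, +labial] alone would also admit /p, ɸ/; [+voice, +labial] alone would also admit /ɱ/; [+voice, −nasal] alone would also admit /ʁ, ʐ, ɡ, ʎ, …/. No other combination of two listed features picks out exactly this set either, so fewer than three features will not do.

[+voice, −nasal, +labial]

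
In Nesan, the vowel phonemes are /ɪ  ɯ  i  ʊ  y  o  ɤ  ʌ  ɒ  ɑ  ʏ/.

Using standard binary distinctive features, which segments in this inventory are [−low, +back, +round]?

ʊ, o

The [−low] segments are /ɪ, ɯ, i, ʊ, y, o, ɤ, ʌ, ʏ/.
Intersecting with [+back] gives /ɯ, ʊ, o, ɤ, ʌ/.
Among these, [+round] leaves /ʊ, o/.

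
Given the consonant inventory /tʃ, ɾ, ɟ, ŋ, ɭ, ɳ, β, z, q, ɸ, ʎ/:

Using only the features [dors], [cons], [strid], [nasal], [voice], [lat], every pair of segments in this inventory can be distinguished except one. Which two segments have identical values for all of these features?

Both /β/ and /ɾ/ are [-dorsal], [+consonantal], [-strident], [-nasal], [+voice], [-lateral]. Since the list omits [sonorant], [labial] and [coronal] — which do distinguish the voiced bilabial fricative from the alveolar tap — this pair collapses; all other pairs remain distinct.

β, ɾ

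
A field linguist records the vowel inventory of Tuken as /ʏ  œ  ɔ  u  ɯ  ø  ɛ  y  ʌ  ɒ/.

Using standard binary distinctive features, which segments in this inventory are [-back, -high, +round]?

œ, ø

Among the inventory, the [-back] segments are /ʏ, œ, ø, ɛ, y/.
Of those, [-high] gives /œ, ø, ɛ/.
Then [+round] leaves /œ, ø/.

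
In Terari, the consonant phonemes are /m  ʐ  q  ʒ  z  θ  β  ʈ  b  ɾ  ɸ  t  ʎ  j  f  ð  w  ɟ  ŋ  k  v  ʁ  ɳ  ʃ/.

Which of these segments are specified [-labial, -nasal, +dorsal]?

Among the inventory, the [-labial] segments are /ʐ, q, ʒ, z, θ, ʈ, ɾ, t, ʎ, j, ð, ɟ, ŋ, k, ʁ, ɳ, ʃ/.
Then [-nasal] gives /ʐ, q, ʒ, z, θ, ʈ, ɾ, t, ʎ, j, ð, ɟ, k, ʁ, ʃ/.
Of those, [+dorsal] leaves /q, ʎ, j, ɟ, k, ʁ/.

q, ʎ, j, ɟ, k, ʁ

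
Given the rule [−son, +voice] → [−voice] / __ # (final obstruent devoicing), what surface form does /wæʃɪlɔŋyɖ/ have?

Only the final segment /ɖ/ is both word-final and matches the structural description. It is a voiced retroflex stop, so [−son, +voice] holds; changing it to [−voice] with all other features held fixed yields /ʈ/ (voiceless retroflex stop). No other segment meets both the structural description and the environment, so the output is [wæʃɪlɔŋyʈ].

[wæʃɪlɔŋyʈ]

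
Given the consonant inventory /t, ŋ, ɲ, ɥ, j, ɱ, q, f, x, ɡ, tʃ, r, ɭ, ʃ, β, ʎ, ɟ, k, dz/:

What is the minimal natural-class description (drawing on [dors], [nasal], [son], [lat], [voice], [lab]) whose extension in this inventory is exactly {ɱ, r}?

The class [+sonorant], [−lateral], [−dorsal] has exactly /ɱ, r/ as its extension in this inventory. No smaller conjunction from the listed features achieves this: [−lateral, −dorsal] alone would also admit /t, f, tʃ, ʃ, …/; [+sonorant, −dorsal] alone would also admit /ɭ/; [+sonorant, −lateral] alone would also admit /ŋ, ɲ, ɥ, j/; and checking the remaining two-feature bundles turns up none with this extension.

[+son, −lat, −dors]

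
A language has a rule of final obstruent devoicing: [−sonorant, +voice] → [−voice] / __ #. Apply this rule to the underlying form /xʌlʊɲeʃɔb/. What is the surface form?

The only segment in the rule's environment that also matches [−sonorant, +voice] is /b/. Applying [−voice] turns the voiced bilabial stop into /p/ (voiceless bilabial stop), giving [xʌlʊɲeʃɔp].

[xʌlʊɲeʃɔp]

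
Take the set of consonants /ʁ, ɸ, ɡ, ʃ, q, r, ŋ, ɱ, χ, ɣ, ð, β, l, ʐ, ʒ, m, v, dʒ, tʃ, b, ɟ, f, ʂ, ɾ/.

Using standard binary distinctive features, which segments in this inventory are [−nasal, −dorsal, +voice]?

Eliminate segments failing any feature: /ʁ, ɡ, q, χ, ɣ, ɟ/ are [+dorsal]; /ɸ, ʃ, tʃ, f, ʂ/ are [−voice]; /ŋ, ɱ, m/ are [+nasal]. The remaining /r, ð, β, l, ʐ, ʒ, v, dʒ, b, ɾ/ satisfy [−nasal], [−dorsal], [+voice].

r, ð, β, l, ʐ, ʒ, v, dʒ, b, ɾ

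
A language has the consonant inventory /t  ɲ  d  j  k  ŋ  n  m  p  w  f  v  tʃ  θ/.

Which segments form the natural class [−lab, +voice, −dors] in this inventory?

Checking each segment against [−labial], [+voice], [−dorsal]: /d/ (voiced alveolar stop), /n/ (alveolar nasal) satisfy every feature; every other segment in the inventory fails at least one.

d, n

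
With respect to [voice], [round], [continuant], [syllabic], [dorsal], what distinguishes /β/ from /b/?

[continuant]

The two segments share [+voice], [-round], [-syllabic], [-dorsal]. The only feature from the list on which they differ: /β/ is [+continuant] while /b/ is [-continuant].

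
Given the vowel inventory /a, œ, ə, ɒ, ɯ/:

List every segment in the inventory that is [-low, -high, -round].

ə

First, the [-low] segments are /œ, ə, ɯ/.
Intersecting with [-high] gives /œ, ə/.
Among these, [-round] leaves /ə/.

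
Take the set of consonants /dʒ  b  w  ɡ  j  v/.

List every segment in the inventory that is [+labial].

b, w, v

The [+labial] segments here are /b, w, v/; the remaining /dʒ, ɡ, j/ are [−labial].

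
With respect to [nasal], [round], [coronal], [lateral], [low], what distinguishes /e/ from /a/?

/e/ is the mid front unrounded tense vowel and /a/ is the low unrounded vowel. Both are [−nasal], [−round], [−coronal], [−lateral]. /e/ is [−low] while /a/ is [+low], so the distinguishing feature is [low].

[low]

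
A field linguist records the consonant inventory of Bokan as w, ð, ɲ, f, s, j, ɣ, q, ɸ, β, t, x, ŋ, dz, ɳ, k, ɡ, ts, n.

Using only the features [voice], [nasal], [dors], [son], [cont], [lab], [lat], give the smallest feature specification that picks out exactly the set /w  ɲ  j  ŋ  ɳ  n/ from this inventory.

[+son]

Every target segment is [+sonorant] and no other inventory member is, so one feature is enough.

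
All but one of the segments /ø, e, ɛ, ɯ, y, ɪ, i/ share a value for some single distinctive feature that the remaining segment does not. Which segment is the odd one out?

/i, ɪ, ø, ɛ, e, y/ are all [-back], but /ɯ/ (high back unrounded vowel) is [+back]. No other single segment can be removed to leave a set sharing one feature value that the removed segment lacks, so /ɯ/ is the odd one out.

ɯ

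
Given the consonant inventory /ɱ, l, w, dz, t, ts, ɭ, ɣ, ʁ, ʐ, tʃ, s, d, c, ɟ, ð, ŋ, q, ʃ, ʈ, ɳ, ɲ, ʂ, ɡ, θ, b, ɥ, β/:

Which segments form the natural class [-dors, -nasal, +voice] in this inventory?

l, dz, ɭ, ʐ, d, ð, b, β

First, the [-dorsal] segments are /ɱ, l, dz, t, ts, ɭ, ʐ, tʃ, s, d, ð, ʃ, ʈ, ɳ, ʂ, θ, b, β/.
Of those, [-nasal] gives /l, dz, t, ts, ɭ, ʐ, tʃ, s, d, ð, ʃ, ʈ, ʂ, θ, b, β/.
Then [+voice] leaves /l, dz, ɭ, ʐ, d, ð, b, β/.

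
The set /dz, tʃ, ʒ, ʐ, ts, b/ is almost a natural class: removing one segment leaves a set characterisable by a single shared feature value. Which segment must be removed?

/ʐ, ʒ, dz, ts, tʃ/ are all [+strident], but /b/ (voiced bilabial stop) is [-strident]. No other single segment can be removed to leave a set sharing one feature value that the removed segment lacks, so /b/ is the odd one out.

b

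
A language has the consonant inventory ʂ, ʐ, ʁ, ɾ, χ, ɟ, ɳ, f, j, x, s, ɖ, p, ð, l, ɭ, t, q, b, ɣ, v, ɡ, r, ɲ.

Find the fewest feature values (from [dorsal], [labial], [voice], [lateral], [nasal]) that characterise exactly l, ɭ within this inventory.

[+lateral]

The target set is precisely the extension of [+lateral] in this inventory.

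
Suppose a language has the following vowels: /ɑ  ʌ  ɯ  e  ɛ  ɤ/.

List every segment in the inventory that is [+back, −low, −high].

ʌ, ɤ

The [+back] segments are /ɑ, ʌ, ɯ, ɤ/.
Intersecting with [−low] gives /ʌ, ɯ, ɤ/.
Then [−high] leaves /ʌ, ɤ/.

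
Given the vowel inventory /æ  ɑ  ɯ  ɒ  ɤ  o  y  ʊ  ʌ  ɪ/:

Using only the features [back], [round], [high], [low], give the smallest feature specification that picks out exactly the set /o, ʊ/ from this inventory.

Every target segment is [-low], [+back], [+round]; each remaining inventory member fails at least one of these. Each conjunct is needed — [+back, +round] alone would also admit /ɒ/; [-low, +round] alone would also admit /y/; [-low, +back] alone would also admit /ɯ, ɤ, ʌ/ — and no other combination of two listed features has exactly this extension, so three is the minimum.

[-low, +back, +round]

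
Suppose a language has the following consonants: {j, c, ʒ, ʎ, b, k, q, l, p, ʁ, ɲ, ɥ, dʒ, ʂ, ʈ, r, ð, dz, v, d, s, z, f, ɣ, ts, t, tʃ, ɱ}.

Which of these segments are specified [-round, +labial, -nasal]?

b, p, v, f

Checking each segment against [-round], [+labial], [-nasal]: /b/ (voiced bilabial stop), /p/ (voiceless bilabial stop), /v/ (voiced labiodental fricative), /f/ (voiceless labiodental fricative) satisfy every feature; every other segment in the inventory fails at least one.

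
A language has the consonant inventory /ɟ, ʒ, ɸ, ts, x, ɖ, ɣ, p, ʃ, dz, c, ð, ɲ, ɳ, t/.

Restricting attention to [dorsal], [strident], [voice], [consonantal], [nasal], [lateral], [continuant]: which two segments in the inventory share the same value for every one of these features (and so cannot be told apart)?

t, p

Both /t/ and /p/ are [-dorsal], [-strident], [-voice], [+consonantal], [-nasal], [-lateral], [-continuant]. Since the list omits [labial] and [coronal] — which do distinguish the voiceless alveolar stop from the voiceless bilabial stop — this pair collapses; all other pairs remain distinct.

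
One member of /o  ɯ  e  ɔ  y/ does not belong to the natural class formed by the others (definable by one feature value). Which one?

/e, o, y, ɯ/ are all [+tense], but /ɔ/ (mid back rounded lax vowel) is [−tense]. No other single segment can be removed to leave a set sharing one feature value that the removed segment lacks, so /ɔ/ is the odd one out.

ɔ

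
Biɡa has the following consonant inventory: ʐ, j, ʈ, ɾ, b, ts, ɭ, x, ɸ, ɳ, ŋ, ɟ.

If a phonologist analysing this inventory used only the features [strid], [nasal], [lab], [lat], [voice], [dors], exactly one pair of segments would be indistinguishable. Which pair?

Both /ɟ/ and /j/ are [−strident], [−nasal], [−labial], [−lateral], [+voice], [+dorsal]. Since the list omits [sonorant] and [continuant] — which do distinguish the voiced palatal stop from the palatal glide — this pair collapses; all other pairs remain distinct.

ɟ, j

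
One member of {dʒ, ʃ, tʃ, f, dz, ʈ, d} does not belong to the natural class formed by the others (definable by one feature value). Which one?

/dʒ, tʃ, ʃ, d, dz, ʈ/ are all [+coronal], but /f/ (voiceless labiodental fricative) is [−coronal]. No other single segment can be removed to leave a set sharing one feature value that the removed segment lacks, so /f/ is the odd one out.

f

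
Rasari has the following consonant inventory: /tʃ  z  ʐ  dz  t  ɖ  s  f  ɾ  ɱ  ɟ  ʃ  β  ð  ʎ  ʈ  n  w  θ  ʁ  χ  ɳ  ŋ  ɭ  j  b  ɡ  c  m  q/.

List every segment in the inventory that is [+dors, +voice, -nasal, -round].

Eliminate segments failing any feature: /tʃ, z, ʐ, dz, t, ɖ, s, f, ɾ, ɱ, ʃ, β, ð, ʈ, n, θ, ɳ, ɭ, b, m/ are [-dorsal]; /w/ is [+round]; /χ, c, q/ are [-voice]; /ŋ/ is [+nasal]. The remaining /ɟ, ʎ, ʁ, j, ɡ/ satisfy [+dorsal], [+voice], [-nasal], [-round].

ɟ, ʎ, ʁ, j, ɡ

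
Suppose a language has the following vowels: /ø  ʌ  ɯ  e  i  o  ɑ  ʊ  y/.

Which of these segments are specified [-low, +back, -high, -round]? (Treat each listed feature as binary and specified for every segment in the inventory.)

The [-low] segments are /ø, ʌ, ɯ, e, i, o, ʊ, y/.
Within that set, [+back] gives /ʌ, ɯ, o, ʊ/.
Among these, [-high] gives /ʌ, o/.
Within that set, [-round] leaves /ʌ/.

ʌ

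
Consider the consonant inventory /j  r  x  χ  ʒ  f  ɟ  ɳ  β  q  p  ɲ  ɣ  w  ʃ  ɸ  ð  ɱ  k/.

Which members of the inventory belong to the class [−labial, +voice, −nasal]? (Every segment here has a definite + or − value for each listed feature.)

Checking each segment against [−labial], [+voice], [−nasal]: /j/ (palatal glide), /r/ (alveolar trill), /ʒ/ (voiced postalveolar fricative), /ɟ/ (voiced palatal stop), /ɣ/ (voiced velar fricative), /ð/ (voiced dental fricative) satisfy every feature; every other segment in the inventory fails at least one.

j, r, ʒ, ɟ, ɣ, ð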